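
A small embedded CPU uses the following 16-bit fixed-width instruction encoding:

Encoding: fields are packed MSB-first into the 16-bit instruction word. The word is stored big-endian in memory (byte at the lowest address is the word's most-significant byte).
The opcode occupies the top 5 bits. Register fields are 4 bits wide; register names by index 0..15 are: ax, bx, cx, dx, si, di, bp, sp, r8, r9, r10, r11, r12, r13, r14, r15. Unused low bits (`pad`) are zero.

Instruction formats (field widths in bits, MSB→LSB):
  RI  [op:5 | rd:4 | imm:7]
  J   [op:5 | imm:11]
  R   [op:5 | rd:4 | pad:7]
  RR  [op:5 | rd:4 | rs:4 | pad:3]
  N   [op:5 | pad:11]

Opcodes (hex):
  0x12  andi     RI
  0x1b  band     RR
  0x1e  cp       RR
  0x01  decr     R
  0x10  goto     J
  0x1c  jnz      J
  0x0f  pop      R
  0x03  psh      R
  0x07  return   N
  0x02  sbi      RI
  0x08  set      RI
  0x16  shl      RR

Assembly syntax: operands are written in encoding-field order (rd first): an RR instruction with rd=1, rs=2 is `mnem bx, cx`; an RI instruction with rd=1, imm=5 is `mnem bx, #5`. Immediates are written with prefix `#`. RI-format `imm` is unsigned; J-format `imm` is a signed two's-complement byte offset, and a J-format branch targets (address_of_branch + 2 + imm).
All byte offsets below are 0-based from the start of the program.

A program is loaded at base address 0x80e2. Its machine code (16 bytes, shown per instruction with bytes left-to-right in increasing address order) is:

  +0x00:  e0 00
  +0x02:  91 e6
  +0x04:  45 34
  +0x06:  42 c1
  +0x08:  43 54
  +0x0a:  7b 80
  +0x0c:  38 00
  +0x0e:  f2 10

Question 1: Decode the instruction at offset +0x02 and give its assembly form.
@+02  big-endian(91 e6) = 0x91e6
  op=0x91e6>>11=0x12 ⇒ andi (RI)
  rd: (w>>7)&0xf=0x3 → dx
  imm: (w>>0)&0x7f=0x66 → #102

andi dx, #102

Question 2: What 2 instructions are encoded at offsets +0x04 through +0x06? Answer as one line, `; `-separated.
set r10, #52; set di, #65

[04] 45 34 → 0x4534
  op=0x4534>>11=0x8 ⇒ set (RI)
  [10:7] rd=10 = r10
  [6:0] imm=52 = #52
[06] 42 c1 → 0x42c1
  op=0x42c1>>11=0x8 ⇒ set (RI)
  [10:7] rd=5 = di
  [6:0] imm=65 = #65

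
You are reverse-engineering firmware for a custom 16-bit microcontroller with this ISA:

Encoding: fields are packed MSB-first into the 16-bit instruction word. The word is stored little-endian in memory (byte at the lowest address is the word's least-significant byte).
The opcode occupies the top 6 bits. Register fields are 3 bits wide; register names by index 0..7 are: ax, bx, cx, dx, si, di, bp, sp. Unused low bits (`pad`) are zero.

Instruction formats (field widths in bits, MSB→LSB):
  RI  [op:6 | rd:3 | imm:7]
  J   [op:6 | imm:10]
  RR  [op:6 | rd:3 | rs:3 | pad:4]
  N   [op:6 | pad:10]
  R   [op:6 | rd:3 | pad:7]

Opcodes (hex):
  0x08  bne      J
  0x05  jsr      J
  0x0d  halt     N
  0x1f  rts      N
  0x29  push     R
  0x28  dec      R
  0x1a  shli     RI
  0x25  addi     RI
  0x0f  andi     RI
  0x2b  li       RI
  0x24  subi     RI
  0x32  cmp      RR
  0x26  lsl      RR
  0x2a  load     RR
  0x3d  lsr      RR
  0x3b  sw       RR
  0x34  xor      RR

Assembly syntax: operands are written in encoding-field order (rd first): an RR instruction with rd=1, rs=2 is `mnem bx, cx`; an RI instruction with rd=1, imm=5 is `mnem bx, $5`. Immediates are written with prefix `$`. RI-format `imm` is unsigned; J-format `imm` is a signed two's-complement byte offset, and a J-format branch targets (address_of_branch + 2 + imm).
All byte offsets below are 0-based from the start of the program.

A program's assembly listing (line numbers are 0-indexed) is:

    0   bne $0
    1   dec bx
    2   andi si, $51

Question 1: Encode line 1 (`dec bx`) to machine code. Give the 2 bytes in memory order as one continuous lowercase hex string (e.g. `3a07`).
80a0

L1: dec op=0x28:6|rd=1:3|pad=0:7 ⇒ 0xa080 ⇒ little 80 a0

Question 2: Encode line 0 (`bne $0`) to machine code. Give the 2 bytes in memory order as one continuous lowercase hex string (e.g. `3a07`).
0. bne fields op=0x8:6|imm=0:10 → word 2000h → 00 20

0020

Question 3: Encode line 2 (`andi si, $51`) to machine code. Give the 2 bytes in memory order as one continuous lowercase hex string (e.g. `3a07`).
333e

line 2 (andi): pack op=0xf:6|rd=4:3|imm=51:7 = 0x3e33; little→ 33 3e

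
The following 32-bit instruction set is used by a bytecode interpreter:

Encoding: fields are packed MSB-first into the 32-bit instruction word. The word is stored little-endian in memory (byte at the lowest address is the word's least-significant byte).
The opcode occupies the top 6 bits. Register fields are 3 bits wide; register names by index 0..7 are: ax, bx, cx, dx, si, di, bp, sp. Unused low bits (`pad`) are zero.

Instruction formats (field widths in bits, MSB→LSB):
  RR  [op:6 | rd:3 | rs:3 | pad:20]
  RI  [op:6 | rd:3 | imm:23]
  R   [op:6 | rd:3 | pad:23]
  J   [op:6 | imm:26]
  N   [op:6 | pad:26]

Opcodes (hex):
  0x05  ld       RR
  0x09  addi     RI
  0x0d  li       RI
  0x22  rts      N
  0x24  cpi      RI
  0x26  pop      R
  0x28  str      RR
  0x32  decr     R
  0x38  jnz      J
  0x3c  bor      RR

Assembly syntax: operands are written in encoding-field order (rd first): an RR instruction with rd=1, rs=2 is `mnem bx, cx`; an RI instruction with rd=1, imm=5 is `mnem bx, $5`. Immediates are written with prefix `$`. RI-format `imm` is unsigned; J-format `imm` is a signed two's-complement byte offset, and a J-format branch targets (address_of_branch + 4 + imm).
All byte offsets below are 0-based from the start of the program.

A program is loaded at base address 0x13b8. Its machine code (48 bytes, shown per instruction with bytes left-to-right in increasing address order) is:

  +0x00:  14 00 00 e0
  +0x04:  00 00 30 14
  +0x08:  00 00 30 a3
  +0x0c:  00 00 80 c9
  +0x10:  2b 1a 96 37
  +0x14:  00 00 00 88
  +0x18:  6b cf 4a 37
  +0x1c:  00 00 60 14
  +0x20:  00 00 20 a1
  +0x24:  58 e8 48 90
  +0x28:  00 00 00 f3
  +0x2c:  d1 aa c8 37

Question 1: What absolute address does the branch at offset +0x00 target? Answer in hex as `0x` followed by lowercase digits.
0x13d0

[00] 14 00 00 e0 → 0xe0000014
  top 6b → 0x38 → jnz [J]
  imm: (w>>0)&0x3ffffff=0x14 → $20
  target = base 0x13b8 + off 0x00 + 4 + imm 20 = 0x13d0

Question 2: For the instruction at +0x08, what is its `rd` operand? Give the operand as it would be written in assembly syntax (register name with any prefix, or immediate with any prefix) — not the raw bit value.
bp

off 0x08: read 00 00 30 a3 as little → 0xa3300000
  opcode bits[31:26]=0x28: str/RR
  rd@[25:23]=0x6 ⇒ bp
  rs@[22:20]=0x3 ⇒ dx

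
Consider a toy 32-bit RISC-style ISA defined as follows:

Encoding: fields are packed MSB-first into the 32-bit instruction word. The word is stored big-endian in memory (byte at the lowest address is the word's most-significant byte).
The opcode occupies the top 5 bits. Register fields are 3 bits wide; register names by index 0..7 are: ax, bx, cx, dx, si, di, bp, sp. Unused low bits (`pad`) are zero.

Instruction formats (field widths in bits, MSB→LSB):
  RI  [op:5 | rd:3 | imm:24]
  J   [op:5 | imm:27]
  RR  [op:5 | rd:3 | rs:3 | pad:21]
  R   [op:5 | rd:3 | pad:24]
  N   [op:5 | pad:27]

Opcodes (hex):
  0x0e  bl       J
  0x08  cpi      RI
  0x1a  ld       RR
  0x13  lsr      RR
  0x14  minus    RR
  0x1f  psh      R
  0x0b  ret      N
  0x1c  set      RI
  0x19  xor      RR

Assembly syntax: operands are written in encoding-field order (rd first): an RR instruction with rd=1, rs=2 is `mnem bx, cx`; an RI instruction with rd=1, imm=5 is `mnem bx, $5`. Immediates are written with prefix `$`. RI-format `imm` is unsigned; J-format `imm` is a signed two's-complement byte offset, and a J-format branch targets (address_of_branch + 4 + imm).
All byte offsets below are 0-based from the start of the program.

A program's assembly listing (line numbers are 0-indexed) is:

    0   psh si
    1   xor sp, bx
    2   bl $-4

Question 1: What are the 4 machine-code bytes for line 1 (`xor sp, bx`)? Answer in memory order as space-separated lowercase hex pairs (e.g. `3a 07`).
line 1 (xor): pack op=0x19:5|rd=7:3|rs=1:3|pad=0:21 = 0xcf200000; big→ cf 20 00 00

cf 20 00 00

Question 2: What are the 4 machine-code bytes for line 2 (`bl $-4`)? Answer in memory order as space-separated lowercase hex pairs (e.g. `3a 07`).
L2: bl op=0xe:5|imm=-4:27 ⇒ 0x77fffffc ⇒ big 77 ff ff fc

77 ff ff fc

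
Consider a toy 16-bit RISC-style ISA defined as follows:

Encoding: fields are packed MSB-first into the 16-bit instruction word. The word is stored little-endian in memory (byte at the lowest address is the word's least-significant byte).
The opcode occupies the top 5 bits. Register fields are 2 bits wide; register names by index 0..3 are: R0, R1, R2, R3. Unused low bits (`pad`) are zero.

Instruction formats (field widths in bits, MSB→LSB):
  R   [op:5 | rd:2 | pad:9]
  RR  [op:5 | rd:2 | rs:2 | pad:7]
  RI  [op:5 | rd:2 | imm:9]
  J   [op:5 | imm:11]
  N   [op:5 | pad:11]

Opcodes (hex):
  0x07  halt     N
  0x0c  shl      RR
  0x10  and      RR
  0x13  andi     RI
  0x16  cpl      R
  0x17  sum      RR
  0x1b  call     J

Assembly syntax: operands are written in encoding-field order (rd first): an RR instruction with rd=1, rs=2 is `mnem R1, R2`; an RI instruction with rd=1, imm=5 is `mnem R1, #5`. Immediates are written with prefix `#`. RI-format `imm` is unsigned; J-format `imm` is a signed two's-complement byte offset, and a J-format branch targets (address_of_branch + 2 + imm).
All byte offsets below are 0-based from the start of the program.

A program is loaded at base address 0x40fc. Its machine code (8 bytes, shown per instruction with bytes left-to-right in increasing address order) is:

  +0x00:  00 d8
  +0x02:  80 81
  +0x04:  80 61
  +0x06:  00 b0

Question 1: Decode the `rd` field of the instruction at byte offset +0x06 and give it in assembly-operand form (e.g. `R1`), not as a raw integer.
R0

off 0x06: read 00 b0 as little → 0xb000
  op=0xb000>>11=0x16 ⇒ cpl (R)
  rd@[10:9]=0x0 ⇒ R0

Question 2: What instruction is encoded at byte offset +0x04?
shl R0, R3

@+04  little-endian(80 61) = 0x6180
  top 5b → 0xc → shl [RR]
  [10:9] rd=0 = R0
  [8:7] rs=3 = R3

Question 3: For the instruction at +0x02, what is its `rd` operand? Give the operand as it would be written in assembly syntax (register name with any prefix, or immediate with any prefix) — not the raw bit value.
R0

off 0x02: read 80 81 as little → 0x8180
  opcode bits[15:11]=0x10: and/RR
  rd: (w>>9)&0x3=0x0 → R0
  rs: (w>>7)&0x3=0x3 → R3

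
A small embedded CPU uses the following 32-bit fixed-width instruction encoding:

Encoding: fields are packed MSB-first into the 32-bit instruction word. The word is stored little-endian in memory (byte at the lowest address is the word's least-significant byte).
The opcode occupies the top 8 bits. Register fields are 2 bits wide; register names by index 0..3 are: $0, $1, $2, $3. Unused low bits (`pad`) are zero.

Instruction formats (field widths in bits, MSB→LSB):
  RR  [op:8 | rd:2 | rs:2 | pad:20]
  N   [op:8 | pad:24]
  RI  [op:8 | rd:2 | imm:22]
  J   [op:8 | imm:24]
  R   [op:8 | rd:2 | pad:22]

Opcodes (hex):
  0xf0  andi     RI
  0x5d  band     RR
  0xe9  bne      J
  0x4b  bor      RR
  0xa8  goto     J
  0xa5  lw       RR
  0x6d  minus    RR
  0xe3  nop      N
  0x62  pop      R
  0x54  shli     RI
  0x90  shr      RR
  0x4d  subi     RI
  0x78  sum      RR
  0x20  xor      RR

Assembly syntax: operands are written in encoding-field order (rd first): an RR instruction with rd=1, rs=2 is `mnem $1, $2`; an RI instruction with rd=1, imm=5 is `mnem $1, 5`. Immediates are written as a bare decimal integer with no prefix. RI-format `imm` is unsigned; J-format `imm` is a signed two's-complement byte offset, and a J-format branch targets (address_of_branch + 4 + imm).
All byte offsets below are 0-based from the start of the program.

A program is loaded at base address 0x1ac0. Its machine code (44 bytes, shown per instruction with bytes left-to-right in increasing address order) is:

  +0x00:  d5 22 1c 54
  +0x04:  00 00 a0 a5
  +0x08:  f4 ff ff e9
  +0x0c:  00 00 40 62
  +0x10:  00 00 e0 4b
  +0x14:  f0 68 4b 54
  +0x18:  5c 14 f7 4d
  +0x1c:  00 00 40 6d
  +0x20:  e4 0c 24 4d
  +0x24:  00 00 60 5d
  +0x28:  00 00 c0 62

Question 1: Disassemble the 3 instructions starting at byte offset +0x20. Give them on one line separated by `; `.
subi $0, 2362596; band $1, $2; pop $3

+0x20: e4 0c 24 4d ⇒ word 0x4d240ce4 (little)
  opcode bits[31:24]=0x4d: subi/RI
  [23:22] rd=0 = $0
  [21:0] imm=2362596 = 2362596
+0x24: 00 00 60 5d ⇒ word 0x5d600000 (little)
  opcode bits[31:24]=0x5d: band/RR
  [23:22] rd=1 = $1
  [21:20] rs=2 = $2
+0x28: 00 00 c0 62 ⇒ word 0x62c00000 (little)
  opcode bits[31:24]=0x62: pop/R
  [23:22] rd=3 = $3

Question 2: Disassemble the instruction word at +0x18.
subi $3, 3609692

[18] 5c 14 f7 4d → 0x4df7145c
  top 8b → 0x4d → subi [RI]
  rd@[23:22]=0x3 ⇒ $3
  imm@[21:0]=0x37145c ⇒ 3609692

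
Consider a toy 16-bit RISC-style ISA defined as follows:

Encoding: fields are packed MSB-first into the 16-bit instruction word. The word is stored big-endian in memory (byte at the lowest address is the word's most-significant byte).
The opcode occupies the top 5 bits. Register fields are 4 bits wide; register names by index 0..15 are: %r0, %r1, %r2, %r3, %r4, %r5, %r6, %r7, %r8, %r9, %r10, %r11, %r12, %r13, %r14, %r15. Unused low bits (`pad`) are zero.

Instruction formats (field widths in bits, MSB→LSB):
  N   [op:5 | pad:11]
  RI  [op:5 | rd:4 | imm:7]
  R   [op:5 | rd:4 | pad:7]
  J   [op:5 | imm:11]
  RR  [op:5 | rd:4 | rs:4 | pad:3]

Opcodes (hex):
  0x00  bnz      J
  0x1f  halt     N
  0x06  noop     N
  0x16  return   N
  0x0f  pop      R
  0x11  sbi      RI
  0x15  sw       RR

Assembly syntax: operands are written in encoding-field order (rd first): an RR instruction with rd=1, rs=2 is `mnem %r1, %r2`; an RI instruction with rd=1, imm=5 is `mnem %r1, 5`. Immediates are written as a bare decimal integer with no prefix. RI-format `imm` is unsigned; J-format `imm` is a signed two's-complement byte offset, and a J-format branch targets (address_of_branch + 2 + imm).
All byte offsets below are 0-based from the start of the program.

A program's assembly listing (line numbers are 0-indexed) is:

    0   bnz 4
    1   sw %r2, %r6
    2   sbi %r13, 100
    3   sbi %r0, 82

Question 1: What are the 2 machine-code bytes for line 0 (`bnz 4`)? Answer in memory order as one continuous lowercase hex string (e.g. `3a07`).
0004

0. bnz fields op=0x0:5|imm=4:11 → word 0004h → 00 04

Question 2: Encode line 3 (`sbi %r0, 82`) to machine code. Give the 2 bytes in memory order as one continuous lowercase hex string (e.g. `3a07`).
8852

3. sbi fields op=0x11:5|rd=0:4|imm=82:7 → word 8852h → 88 52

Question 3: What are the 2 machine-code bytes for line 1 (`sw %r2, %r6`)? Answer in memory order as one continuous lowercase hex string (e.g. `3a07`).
line 1 (sw): pack op=0x15:5|rd=2:4|rs=6:4|pad=0:3 = 0xa930; big→ a9 30

a930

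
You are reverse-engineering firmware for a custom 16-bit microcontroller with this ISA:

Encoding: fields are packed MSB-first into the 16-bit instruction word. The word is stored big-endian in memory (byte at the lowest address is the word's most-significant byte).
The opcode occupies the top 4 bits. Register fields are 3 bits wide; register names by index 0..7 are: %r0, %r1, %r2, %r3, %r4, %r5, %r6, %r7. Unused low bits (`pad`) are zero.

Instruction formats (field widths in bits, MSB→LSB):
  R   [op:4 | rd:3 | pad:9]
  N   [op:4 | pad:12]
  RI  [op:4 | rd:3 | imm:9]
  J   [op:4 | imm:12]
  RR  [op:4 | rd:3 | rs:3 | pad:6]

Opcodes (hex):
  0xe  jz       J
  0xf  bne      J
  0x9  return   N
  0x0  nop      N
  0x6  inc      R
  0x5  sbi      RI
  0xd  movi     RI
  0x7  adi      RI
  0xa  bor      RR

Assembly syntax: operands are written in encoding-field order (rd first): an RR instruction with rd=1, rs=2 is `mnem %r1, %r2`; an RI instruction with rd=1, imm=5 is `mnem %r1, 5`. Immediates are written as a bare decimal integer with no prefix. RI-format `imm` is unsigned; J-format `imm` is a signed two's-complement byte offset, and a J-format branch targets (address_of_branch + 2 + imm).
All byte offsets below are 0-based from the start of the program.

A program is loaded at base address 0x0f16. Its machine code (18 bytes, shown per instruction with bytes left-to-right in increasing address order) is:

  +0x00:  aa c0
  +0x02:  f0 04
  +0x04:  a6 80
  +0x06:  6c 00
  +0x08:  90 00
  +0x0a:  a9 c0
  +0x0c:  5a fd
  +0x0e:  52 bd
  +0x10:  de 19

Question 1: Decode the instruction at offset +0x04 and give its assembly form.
bor %r3, %r2

[04] a6 80 → 0xa680
  op=0xa680>>12=0xa ⇒ bor (RR)
  rd: (w>>9)&0x7=0x3 → %r3
  rs: (w>>6)&0x7=0x2 → %r2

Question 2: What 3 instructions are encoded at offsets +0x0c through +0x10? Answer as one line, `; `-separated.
+0x0c: 5a fd ⇒ word 0x5afd (big)
  opcode bits[15:12]=0x5: sbi/RI
  rd: (w>>9)&0x7=0x5 → %r5
  imm: (w>>0)&0x1ff=0xfd → 253
+0x0e: 52 bd ⇒ word 0x52bd (big)
  opcode bits[15:12]=0x5: sbi/RI
  rd: (w>>9)&0x7=0x1 → %r1
  imm: (w>>0)&0x1ff=0xbd → 189
+0x10: de 19 ⇒ word 0xde19 (big)
  opcode bits[15:12]=0xd: movi/RI
  rd: (w>>9)&0x7=0x7 → %r7
  imm: (w>>0)&0x1ff=0x19 → 25

sbi %r5, 253; sbi %r1, 189; movi %r7, 25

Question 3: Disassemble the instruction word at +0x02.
+0x02: f0 04 ⇒ word 0xf004 (big)
  top 4b → 0xf → bne [J]
  imm@[11:0]=0x4 ⇒ 4

bne 4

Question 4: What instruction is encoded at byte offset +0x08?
@+08  big-endian(90 00) = 0x9000
  opcode bits[15:12]=0x9: return/N

return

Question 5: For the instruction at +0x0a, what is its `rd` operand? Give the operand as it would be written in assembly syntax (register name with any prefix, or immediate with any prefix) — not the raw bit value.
%r4

off 0x0a: read a9 c0 as big → 0xa9c0
  top 4b → 0xa → bor [RR]
  rd: (w>>9)&0x7=0x4 → %r4
  rs: (w>>6)&0x7=0x7 → %r7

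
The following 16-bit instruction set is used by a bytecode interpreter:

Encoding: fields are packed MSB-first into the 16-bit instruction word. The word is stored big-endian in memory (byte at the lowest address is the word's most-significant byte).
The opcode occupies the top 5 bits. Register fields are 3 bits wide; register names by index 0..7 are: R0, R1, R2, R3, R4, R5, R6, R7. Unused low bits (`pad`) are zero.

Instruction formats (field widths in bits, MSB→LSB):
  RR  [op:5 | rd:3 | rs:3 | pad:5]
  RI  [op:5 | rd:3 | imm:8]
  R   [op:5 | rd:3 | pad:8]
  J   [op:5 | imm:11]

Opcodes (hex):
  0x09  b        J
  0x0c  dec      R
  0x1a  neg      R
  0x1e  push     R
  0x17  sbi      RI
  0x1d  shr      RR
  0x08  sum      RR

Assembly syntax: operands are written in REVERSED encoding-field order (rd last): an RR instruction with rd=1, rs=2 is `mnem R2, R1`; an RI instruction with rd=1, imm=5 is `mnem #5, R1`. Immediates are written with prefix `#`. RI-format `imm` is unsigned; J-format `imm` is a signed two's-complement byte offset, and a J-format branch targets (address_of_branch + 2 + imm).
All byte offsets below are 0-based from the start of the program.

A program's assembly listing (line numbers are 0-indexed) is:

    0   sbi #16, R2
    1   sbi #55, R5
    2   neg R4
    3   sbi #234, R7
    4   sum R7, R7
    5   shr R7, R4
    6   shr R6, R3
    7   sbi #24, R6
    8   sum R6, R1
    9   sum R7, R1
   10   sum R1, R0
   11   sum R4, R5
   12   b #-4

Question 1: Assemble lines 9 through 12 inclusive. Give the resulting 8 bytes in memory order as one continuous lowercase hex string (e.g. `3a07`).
L9: sum op=0x8:5|rd=1:3|rs=7:3|pad=0:5 ⇒ 0x41e0 ⇒ big 41 e0
L10: sum op=0x8:5|rd=0:3|rs=1:3|pad=0:5 ⇒ 0x4020 ⇒ big 40 20
L11: sum op=0x8:5|rd=5:3|rs=4:3|pad=0:5 ⇒ 0x4580 ⇒ big 45 80
L12: b op=0x9:5|imm=-4:11 ⇒ 0x4ffc ⇒ big 4f fc

41e0402045804ffc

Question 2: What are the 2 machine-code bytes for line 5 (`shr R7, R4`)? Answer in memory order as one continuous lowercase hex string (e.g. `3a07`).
L5: shr op=0x1d:5|rd=4:3|rs=7:3|pad=0:5 ⇒ 0xece0 ⇒ big ec e0

ece0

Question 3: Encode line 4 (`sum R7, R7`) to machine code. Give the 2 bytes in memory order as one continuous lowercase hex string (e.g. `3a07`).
47e0

4. sum fields op=0x8:5|rd=7:3|rs=7:3|pad=0:5 → word 47e0h → 47 e0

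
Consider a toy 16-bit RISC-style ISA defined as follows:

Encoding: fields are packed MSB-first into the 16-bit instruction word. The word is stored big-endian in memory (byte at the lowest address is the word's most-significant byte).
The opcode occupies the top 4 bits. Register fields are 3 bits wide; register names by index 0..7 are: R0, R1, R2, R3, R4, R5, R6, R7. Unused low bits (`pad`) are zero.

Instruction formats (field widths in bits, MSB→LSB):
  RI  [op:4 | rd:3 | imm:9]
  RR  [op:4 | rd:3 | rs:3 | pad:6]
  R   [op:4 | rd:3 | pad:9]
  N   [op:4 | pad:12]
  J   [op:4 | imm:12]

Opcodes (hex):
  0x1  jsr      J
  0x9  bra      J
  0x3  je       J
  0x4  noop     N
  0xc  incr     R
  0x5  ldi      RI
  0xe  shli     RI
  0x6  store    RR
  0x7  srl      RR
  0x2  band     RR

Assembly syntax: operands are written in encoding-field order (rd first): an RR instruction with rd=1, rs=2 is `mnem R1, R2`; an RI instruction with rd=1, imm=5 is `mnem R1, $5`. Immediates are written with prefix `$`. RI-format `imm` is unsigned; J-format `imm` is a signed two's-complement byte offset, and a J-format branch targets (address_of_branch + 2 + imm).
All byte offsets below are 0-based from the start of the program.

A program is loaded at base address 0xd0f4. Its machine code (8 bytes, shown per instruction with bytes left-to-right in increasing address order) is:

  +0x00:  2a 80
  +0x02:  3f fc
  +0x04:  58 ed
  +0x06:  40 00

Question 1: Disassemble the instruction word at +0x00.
band R5, R2

[00] 2a 80 → 0x2a80
  op=0x2a80>>12=0x2 ⇒ band (RR)
  rd: (w>>9)&0x7=0x5 → R5
  rs: (w>>6)&0x7=0x2 → R2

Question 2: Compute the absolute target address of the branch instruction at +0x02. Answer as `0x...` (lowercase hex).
off 0x02: read 3f fc as big → 0x3ffc
  opcode bits[15:12]=0x3: je/J
  imm: (w>>0)&0xfff=0xffc (s12→-4) → $-4
  target = base 0xd0f4 + off 0x02 + 2 + imm -4 = 0xd0f4

0xd0f4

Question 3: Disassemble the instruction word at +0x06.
[06] 40 00 → 0x4000
  top 4b → 0x4 → noop [N]

noop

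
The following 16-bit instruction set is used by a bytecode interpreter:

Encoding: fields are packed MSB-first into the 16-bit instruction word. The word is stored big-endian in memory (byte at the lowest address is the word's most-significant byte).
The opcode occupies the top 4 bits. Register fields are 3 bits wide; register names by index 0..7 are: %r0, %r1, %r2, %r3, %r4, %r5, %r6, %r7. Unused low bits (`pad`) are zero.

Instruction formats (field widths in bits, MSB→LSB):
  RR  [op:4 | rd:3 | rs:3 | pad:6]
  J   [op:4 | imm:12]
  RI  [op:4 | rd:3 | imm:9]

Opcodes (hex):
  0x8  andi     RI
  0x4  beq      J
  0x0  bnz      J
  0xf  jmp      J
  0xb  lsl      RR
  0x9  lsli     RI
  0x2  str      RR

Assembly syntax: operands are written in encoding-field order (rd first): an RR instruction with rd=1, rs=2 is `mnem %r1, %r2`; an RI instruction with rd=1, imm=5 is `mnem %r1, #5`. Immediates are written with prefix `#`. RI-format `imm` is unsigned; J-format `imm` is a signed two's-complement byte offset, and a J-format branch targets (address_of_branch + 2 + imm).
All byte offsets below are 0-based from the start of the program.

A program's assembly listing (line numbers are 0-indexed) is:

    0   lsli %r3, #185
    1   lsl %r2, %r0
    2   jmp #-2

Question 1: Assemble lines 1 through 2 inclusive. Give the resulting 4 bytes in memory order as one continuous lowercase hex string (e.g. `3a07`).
b400fffe

L1: lsl op=0xb:4|rd=2:3|rs=0:3|pad=0:6 ⇒ 0xb400 ⇒ big b4 00
L2: jmp op=0xf:4|imm=-2:12 ⇒ 0xfffe ⇒ big ff fe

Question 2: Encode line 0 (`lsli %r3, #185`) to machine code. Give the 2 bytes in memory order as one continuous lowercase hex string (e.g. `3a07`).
96b9

line 0 (lsli): pack op=0x9:4|rd=3:3|imm=185:9 = 0x96b9; big→ 96 b9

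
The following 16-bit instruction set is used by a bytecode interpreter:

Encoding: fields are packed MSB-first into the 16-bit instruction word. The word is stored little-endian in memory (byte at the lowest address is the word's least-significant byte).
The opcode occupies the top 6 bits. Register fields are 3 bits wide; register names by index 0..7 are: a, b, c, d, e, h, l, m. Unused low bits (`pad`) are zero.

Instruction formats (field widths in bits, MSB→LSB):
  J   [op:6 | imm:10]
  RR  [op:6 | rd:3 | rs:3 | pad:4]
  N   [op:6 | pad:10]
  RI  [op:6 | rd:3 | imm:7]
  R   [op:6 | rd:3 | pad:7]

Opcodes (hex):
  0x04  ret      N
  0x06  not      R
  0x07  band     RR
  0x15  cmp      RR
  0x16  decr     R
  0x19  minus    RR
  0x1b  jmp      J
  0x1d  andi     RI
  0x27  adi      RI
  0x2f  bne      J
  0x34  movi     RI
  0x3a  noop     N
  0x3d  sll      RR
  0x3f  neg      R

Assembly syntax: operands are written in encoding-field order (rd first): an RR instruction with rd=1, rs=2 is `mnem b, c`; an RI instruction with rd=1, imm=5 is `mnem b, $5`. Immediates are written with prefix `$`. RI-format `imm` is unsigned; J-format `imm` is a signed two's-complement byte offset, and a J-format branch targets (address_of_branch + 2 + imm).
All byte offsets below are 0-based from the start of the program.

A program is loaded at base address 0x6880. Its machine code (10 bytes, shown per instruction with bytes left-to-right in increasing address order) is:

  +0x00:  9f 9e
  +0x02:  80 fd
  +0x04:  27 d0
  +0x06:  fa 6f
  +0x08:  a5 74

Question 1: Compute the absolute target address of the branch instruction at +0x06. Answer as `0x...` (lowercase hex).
+0x06: fa 6f ⇒ word 0x6ffa (little)
  opcode bits[15:10]=0x1b: jmp/J
  imm@[9:0]=0x3fa (s10→-6) ⇒ $-6
  target = base 0x6880 + off 0x06 + 2 + imm -6 = 0x6882

0x6882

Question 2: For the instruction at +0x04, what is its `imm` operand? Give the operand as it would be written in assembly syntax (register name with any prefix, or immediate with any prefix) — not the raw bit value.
$39

off 0x04: read 27 d0 as little → 0xd027
  op=0xd027>>10=0x34 ⇒ movi (RI)
  rd@[9:7]=0x0 ⇒ a
  imm@[6:0]=0x27 ⇒ $39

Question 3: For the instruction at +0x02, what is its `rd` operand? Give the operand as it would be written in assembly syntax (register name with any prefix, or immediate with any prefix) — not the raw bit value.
d

off 0x02: read 80 fd as little → 0xfd80
  op=0xfd80>>10=0x3f ⇒ neg (R)
  [9:7] rd=3 = d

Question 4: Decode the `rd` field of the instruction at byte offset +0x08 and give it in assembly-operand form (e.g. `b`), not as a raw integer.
[08] a5 74 → 0x74a5
  op=0x74a5>>10=0x1d ⇒ andi (RI)
  rd@[9:7]=0x1 ⇒ b
  imm@[6:0]=0x25 ⇒ $37

b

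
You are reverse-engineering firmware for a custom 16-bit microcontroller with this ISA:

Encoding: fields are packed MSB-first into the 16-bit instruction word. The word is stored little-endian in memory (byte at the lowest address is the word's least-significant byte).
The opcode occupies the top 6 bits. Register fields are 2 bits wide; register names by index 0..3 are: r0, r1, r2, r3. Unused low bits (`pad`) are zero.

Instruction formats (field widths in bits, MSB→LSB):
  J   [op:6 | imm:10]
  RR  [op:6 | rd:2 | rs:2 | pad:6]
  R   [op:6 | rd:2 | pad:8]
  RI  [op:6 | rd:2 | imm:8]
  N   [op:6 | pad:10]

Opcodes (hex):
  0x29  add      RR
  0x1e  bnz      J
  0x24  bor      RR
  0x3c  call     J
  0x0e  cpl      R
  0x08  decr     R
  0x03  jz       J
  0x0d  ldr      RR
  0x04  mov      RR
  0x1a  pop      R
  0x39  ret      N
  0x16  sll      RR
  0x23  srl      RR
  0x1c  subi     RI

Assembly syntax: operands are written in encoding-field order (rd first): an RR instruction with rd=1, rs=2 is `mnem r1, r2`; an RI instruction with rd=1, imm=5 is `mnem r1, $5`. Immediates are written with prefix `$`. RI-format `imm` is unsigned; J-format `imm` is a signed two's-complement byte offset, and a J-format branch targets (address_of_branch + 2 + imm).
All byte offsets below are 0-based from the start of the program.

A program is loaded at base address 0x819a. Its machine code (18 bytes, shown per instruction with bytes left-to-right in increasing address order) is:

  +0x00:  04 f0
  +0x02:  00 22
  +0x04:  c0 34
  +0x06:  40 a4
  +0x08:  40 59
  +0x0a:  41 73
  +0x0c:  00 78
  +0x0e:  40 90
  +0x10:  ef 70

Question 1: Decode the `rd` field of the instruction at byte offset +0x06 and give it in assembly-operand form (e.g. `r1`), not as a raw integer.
@+06  little-endian(40 a4) = 0xa440
  opcode bits[15:10]=0x29: add/RR
  rd: (w>>8)&0x3=0x0 → r0
  rs: (w>>6)&0x3=0x1 → r1

r0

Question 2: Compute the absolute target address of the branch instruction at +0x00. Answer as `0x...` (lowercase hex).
+0x00: 04 f0 ⇒ word 0xf004 (little)
  op=0xf004>>10=0x3c ⇒ call (J)
  imm: (w>>0)&0x3ff=0x4 → $4
  target = base 0x819a + off 0x00 + 2 + imm 4 = 0x81a0

0x81a0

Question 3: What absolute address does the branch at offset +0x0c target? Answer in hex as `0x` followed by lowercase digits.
0x81a8

+0x0c: 00 78 ⇒ word 0x7800 (little)
  op=0x7800>>10=0x1e ⇒ bnz (J)
  imm: (w>>0)&0x3ff=0x0 → $0
  target = base 0x819a + off 0x0c + 2 + imm 0 = 0x81a8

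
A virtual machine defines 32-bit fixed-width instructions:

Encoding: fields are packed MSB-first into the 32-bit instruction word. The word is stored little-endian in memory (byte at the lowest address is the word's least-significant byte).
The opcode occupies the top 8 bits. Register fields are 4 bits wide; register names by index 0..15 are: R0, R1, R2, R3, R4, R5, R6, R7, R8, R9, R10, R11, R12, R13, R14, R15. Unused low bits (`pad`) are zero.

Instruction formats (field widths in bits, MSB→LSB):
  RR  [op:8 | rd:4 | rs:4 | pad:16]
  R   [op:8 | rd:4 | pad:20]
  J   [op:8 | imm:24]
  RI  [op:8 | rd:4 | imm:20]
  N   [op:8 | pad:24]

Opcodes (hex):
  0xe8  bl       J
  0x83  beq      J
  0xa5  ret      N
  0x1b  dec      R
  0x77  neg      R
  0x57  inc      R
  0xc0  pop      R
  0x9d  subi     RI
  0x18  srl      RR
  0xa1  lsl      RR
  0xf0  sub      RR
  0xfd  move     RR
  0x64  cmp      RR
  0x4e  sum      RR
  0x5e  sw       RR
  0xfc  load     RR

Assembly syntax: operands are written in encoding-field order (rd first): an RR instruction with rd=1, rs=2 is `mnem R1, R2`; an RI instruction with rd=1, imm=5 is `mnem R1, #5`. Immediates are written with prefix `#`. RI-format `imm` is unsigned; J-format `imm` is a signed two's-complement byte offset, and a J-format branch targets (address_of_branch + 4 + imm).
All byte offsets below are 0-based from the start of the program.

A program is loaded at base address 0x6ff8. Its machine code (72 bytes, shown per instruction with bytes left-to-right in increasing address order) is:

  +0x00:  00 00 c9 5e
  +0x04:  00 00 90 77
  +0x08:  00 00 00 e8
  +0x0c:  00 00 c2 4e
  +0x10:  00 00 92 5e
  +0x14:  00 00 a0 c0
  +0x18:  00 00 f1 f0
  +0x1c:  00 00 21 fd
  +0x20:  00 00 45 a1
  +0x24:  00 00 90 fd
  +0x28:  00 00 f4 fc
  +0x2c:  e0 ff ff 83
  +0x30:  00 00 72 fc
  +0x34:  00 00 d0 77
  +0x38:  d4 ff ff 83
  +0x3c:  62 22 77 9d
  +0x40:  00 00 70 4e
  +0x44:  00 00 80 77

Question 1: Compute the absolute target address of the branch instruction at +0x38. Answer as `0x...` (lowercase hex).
0x7008

+0x38: d4 ff ff 83 ⇒ word 0x83ffffd4 (little)
  opcode bits[31:24]=0x83: beq/J
  imm: (w>>0)&0xffffff=0xffffd4 (s24→-44) → #-44
  target = base 0x6ff8 + off 0x38 + 4 + imm -44 = 0x7008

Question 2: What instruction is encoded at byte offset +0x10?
sw R9, R2

+0x10: 00 00 92 5e ⇒ word 0x5e920000 (little)
  top 8b → 0x5e → sw [RR]
  rd: (w>>20)&0xf=0x9 → R9
  rs: (w>>16)&0xf=0x2 → R2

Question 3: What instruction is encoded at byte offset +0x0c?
sum R12, R2

+0x0c: 00 00 c2 4e ⇒ word 0x4ec20000 (little)
  op=0x4ec20000>>24=0x4e ⇒ sum (RR)
  rd: (w>>20)&0xf=0xc → R12
  rs: (w>>16)&0xf=0x2 → R2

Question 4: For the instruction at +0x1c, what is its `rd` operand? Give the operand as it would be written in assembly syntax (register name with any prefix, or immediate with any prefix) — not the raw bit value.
[1c] 00 00 21 fd → 0xfd210000
  op=0xfd210000>>24=0xfd ⇒ move (RR)
  [23:20] rd=2 = R2
  [19:16] rs=1 = R1

R2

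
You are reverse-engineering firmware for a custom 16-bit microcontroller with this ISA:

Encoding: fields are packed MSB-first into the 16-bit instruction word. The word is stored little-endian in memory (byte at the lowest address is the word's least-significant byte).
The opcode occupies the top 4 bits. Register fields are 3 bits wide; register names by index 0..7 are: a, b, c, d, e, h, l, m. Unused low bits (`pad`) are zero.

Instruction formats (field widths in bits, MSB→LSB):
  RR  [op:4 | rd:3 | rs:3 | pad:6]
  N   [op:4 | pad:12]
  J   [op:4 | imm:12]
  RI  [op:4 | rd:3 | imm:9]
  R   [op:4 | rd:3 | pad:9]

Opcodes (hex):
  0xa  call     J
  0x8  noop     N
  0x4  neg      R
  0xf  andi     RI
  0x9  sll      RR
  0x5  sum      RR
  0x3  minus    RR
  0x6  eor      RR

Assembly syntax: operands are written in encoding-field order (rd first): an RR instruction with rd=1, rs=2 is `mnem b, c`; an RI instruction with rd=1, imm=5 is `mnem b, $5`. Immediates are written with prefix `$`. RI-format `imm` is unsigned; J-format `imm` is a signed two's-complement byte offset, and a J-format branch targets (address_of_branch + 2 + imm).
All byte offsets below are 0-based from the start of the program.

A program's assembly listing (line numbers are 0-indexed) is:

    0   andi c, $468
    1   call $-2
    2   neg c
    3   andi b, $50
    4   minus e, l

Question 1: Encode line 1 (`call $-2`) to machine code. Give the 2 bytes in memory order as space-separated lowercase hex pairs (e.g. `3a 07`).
fe af

1. call fields op=0xa:4|imm=-2:12 → word affeh → fe af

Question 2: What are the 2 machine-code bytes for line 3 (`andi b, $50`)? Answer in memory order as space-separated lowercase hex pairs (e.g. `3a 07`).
32 f2

L3: andi op=0xf:4|rd=1:3|imm=50:9 ⇒ 0xf232 ⇒ little 32 f2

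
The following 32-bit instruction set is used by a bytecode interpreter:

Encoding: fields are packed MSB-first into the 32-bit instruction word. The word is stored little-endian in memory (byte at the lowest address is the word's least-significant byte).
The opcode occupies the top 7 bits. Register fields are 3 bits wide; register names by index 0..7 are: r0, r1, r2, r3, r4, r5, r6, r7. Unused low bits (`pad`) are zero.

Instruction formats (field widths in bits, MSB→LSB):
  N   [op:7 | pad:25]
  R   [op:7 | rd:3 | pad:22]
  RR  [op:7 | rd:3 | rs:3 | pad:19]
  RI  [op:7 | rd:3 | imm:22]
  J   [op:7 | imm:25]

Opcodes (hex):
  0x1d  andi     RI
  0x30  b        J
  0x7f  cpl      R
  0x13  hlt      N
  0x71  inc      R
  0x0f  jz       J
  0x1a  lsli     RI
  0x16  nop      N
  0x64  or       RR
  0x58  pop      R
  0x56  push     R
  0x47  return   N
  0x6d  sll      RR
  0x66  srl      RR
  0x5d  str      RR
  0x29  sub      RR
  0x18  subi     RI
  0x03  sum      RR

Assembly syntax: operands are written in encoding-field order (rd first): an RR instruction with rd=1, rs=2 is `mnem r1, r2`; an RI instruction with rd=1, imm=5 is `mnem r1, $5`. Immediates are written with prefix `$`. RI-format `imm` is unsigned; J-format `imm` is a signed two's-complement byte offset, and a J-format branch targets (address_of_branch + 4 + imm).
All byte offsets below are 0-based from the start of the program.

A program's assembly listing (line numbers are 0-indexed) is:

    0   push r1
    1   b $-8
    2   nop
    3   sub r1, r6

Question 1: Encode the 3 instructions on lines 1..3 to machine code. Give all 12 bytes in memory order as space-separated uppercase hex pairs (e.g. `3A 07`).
F8 FF FF 61 00 00 00 2C 00 00 70 52

line 1 (b): pack op=0x30:7|imm=-8:25 = 0x61fffff8; little→ f8 ff ff 61
line 2 (nop): pack op=0x16:7|pad=0:25 = 0x2c000000; little→ 00 00 00 2c
line 3 (sub): pack op=0x29:7|rd=1:3|rs=6:3|pad=0:19 = 0x52700000; little→ 00 00 70 52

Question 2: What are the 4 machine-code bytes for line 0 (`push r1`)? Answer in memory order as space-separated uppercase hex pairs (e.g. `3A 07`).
00 00 40 AC

line 0 (push): pack op=0x56:7|rd=1:3|pad=0:22 = 0xac400000; little→ 00 00 40 ac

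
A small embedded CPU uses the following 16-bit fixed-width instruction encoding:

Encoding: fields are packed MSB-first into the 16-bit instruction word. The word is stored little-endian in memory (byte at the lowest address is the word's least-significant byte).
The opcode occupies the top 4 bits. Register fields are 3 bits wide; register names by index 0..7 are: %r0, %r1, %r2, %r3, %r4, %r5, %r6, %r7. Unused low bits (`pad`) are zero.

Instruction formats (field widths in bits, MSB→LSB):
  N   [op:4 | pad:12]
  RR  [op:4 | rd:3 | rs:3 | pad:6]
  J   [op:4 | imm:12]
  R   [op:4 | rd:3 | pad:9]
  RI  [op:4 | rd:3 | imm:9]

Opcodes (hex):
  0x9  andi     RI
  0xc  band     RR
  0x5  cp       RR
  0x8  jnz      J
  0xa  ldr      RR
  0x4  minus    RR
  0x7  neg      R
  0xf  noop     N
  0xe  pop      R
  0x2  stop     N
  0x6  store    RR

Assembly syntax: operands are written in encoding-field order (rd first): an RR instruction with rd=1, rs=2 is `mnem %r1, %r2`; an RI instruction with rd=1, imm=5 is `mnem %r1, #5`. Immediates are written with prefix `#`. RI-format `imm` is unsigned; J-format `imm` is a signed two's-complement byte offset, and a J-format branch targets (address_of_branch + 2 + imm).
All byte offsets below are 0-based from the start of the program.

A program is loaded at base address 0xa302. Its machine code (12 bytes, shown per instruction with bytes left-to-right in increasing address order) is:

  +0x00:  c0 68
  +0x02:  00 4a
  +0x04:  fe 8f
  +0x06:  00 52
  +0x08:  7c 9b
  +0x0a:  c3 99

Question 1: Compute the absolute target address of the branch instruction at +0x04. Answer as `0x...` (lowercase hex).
off 0x04: read fe 8f as little → 0x8ffe
  opcode bits[15:12]=0x8: jnz/J
  imm: (w>>0)&0xfff=0xffe (s12→-2) → #-2
  target = base 0xa302 + off 0x04 + 2 + imm -2 = 0xa306

0xa306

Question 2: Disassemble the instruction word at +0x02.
+0x02: 00 4a ⇒ word 0x4a00 (little)
  top 4b → 0x4 → minus [RR]
  [11:9] rd=5 = %r5
  [8:6] rs=0 = %r0

minus %r5, %r0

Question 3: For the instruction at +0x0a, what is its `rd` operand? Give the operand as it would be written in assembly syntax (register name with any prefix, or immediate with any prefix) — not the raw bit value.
off 0x0a: read c3 99 as little → 0x99c3
  top 4b → 0x9 → andi [RI]
  rd: (w>>9)&0x7=0x4 → %r4
  imm: (w>>0)&0x1ff=0x1c3 → #451

%r4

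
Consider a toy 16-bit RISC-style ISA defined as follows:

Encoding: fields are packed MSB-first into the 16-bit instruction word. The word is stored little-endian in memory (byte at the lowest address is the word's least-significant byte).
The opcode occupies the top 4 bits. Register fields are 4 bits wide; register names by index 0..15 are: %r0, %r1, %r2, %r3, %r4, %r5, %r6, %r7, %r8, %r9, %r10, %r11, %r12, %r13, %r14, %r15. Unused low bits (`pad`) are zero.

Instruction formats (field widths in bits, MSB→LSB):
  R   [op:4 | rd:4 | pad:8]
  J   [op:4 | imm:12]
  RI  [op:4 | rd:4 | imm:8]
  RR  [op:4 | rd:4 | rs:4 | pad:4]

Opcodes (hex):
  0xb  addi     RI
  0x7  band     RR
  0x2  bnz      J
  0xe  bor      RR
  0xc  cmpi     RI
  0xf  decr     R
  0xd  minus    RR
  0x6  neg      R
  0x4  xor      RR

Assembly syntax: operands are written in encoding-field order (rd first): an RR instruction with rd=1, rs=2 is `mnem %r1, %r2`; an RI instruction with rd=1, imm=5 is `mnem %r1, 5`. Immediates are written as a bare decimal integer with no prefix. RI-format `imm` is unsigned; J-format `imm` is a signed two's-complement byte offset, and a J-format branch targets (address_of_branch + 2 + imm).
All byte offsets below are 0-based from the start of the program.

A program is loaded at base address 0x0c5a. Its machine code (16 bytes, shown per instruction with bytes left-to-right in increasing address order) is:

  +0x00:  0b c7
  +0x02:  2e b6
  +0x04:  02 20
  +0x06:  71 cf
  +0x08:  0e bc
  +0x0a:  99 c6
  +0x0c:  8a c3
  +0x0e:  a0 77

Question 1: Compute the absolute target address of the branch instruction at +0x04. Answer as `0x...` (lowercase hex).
0x0c62

[04] 02 20 → 0x2002
  opcode bits[15:12]=0x2: bnz/J
  imm@[11:0]=0x2 ⇒ 2
  target = base 0x0c5a + off 0x04 + 2 + imm 2 = 0x0c62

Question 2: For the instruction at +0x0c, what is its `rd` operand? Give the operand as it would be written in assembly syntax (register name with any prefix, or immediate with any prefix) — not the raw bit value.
%r3

@+0c  little-endian(8a c3) = 0xc38a
  top 4b → 0xc → cmpi [RI]
  rd@[11:8]=0x3 ⇒ %r3
  imm@[7:0]=0x8a ⇒ 138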